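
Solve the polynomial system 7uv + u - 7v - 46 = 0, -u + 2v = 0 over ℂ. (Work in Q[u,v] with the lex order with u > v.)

Compute a lex Gröbner basis by Buchberger's algorithm.
f_1 = 7uv + u - 7v - 46, LT = uv.
f_2 = -u + 2v, LT = u.

S(f_1,f_2): lcm = uv. S = \tfrac{1}{7}u + 2v^{2} - v - \tfrac{46}{7}.
  leading term u: subtract (-\tfrac{1}{7})·f_2 from \tfrac{1}{7}u + 2v^{2} - v - \tfrac{46}{7} → 2v^{2} - \tfrac{5}{7}v - \tfrac{46}{7}
  leading term v^{2}: no divisor's leading term divides it; move 2v^{2} to the remainder.
  leading term v: no divisor's leading term divides it; move -\tfrac{5}{7}v to the remainder.
  leading term 1: no divisor's leading term divides it; move -\tfrac{46}{7} to the remainder.
  remainder 2v^{2} - \tfrac{5}{7}v - \tfrac{46}{7} ≠ 0; add h_3 = 2v^{2} - \tfrac{5}{7}v - \tfrac{46}{7} to the basis.

The other S-polynomials (S(f_1,h_3), S(f_2,h_3)) all reduce to 0 modulo the current basis, so we have a Gröbner basis.
Inter-reduce: drop elements whose leading term is divisible by another's, tail-reduce, and make monic.
Reduced Gröbner basis: {u - 2v, v^{2} - \tfrac{5}{14}v - \tfrac{23}{7}}.

The lex basis is triangular: the last element involves only v. Solving v^{2} - \tfrac{5}{14}v - \tfrac{23}{7} = 0 gives v ∈ {-23/14, 2}; substituting each value into the earlier elements determines the remaining variables.
  v = -23/14: the earlier basis element becomes u + \tfrac{23}{7} = 0, giving u = -23/7 — point (-23/7, -23/14).
  v = 2: the earlier basis element becomes u - 4 = 0, giving u = 4 — point (4, 2).
Substituting each solution back into the original system confirms all equations vanish.

{(-23/7, -23/14), (4, 2)}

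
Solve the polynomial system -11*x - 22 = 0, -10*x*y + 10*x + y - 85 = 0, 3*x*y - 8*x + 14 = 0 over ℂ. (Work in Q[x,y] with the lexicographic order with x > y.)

{(-2, 5)}

Compute a lex Gröbner basis by Buchberger's algorithm.
f_1 = -11*x - 22, LT = x.
f_2 = -10*x*y + 10*x + y - 85, LT = x*y.
f_3 = 3*x*y - 8*x + 14, LT = x*y.

S(f_1,f_2): lcm = x*y. S = x + 21/10*y - 17/2.
  reduce S modulo (f_1, f_2, f_3):
  remainder 21/10*y - 21/2 ≠ 0; add h_4 = 21/10*y - 21/2 to the basis.

The other S-polynomials (S(f_1,f_3), S(f_2,f_3), S(f_1,h_4), S(f_2,h_4), S(f_3,h_4)) all reduce to 0 modulo the current basis, so we have a Gröbner basis.
Inter-reduce: drop elements whose leading term is divisible by another's, tail-reduce, and make monic.
Reduced Gröbner basis: {x + 2, y - 5}.

A lex Gröbner basis eliminates variables successively. Here y - 5 depends only on y, with roots {5}; lifting each root through the earlier basis elements recovers the full solutions.
  y = 5: the earlier basis element becomes x + 2 = 0, giving x = -2 — point (-2, 5).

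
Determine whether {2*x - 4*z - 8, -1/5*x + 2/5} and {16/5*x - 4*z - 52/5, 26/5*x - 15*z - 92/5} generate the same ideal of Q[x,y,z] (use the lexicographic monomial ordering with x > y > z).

No, the ideals differ.

Two ideals are equal iff their reduced Gröbner bases coincide (the reduced basis is unique for a fixed ordering).
Buchberger on the first generating set:
f_1 = 2*x - 4*z - 8, LT = x.
f_2 = -1/5*x + 2/5, LT = x.

S(f_1,f_2): lcm = x. S = -2*z - 2.
  leading term z: no divisor's leading term divides it; move -2*z to the remainder.
  leading term 1: no divisor's leading term divides it; move -2 to the remainder.
  remainder -2*z - 2 ≠ 0; add g_3 = -2*z - 2 to the basis.

The other S-polynomials (S(f_1,g_3), S(f_2,g_3)) all reduce to 0 modulo the current basis, so we have a Gröbner basis.
Inter-reduce: drop elements whose leading term is divisible by another's, tail-reduce, and make monic.
Reduced Gröbner basis: {x - 2, z + 1}.

Buchberger on the second generating set:
h_1 = 16/5*x - 4*z - 52/5, LT = x.
h_2 = 26/5*x - 15*z - 92/5, LT = x.

S(h_1,h_2): lcm = x. S = 85/52*z + 15/52.
  leading term z: no divisor's leading term divides it; move 85/52*z to the remainder.
  leading term 1: no divisor's leading term divides it; move 15/52 to the remainder.
  remainder 85/52*z + 15/52 ≠ 0; add k_3 = 85/52*z + 15/52 to the basis.

The other S-polynomials (S(h_1,k_3), S(h_2,k_3)) all reduce to 0 modulo the current basis, so we have a Gröbner basis.
Inter-reduce: drop elements whose leading term is divisible by another's, tail-reduce, and make monic.
Reduced Gröbner basis: {x - 103/34, z + 3/17}.

The bases are distinct; the ideals are different.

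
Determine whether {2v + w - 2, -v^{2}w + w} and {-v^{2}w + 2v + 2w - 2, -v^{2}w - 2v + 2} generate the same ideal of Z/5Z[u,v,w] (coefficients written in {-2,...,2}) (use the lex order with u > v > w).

Two ideals are equal iff their reduced Gröbner bases coincide (the reduced basis is unique for a fixed ordering).
Buchberger on the first generating set:
f_1 = 2v + w - 2, LT = v.
f_2 = -v^{2}w + w, LT = v^{2}w.

S(f_1,f_2): lcm = v^{2}w. S = -2vw^{2} - vw + w.
  leading term vw^{2}: subtract (-w^{2})·f_1 from -2vw^{2} - vw + w → -vw + w^{3} - 2w^{2} + w
  leading term vw: subtract (2w)·f_1 from -vw + w^{3} - 2w^{2} + w → w^{3} + w^{2}
  leading term w^{3}: no divisor's leading term divides it; move w^{3} to the remainder.
  leading term w^{2}: no divisor's leading term divides it; move w^{2} to the remainder.
  remainder w^{3} + w^{2} ≠ 0; add g_3 = w^{3} + w^{2} to the basis.

The other S-polynomials (S(f_1,g_3), S(f_2,g_3)) all reduce to 0 modulo the current basis, so we have a Gröbner basis.
Inter-reduce: drop elements whose leading term is divisible by another's, tail-reduce, and make monic.
Reduced Gröbner basis: {v - 2w - 1, w^{3} + w^{2}}.

Buchberger on the second generating set:
h_1 = -v^{2}w + 2v + 2w - 2, LT = v^{2}w.
h_2 = -v^{2}w - 2v + 2, LT = v^{2}w.

S(h_1,h_2): lcm = v^{2}w. S = v - 2w - 1.
  leading term v: no divisor's leading term divides it; move v to the remainder.
  leading term w: no divisor's leading term divides it; move -2w to the remainder.
  leading term 1: no divisor's leading term divides it; move -1 to the remainder.
  remainder v - 2w - 1 ≠ 0; add k_3 = v - 2w - 1 to the basis.

S(h_1,k_3): lcm = v^{2}w. S = 2vw^{2} + vw - 2v - 2w + 2.
  leading term vw^{2}: subtract (2w^{2})·k_3 from 2vw^{2} + vw - 2v - 2w + 2 → vw - 2v - w^{3} + 2w^{2} - 2w + 2
  leading term vw: subtract (w)·k_3 from vw - 2v - w^{3} + 2w^{2} - 2w + 2 → -2v - w^{3} - w^{2} - w + 2
  leading term v: subtract (-2)·k_3 from -2v - w^{3} - w^{2} - w + 2 → -w^{3} - w^{2}
  leading term w^{3}: no divisor's leading term divides it; move -w^{3} to the remainder.
  leading term w^{2}: no divisor's leading term divides it; move -w^{2} to the remainder.
  remainder -w^{3} - w^{2} ≠ 0; add k_4 = -w^{3} - w^{2} to the basis.

The other S-polynomials (S(h_2,k_3), S(h_1,k_4), S(h_2,k_4), S(k_3,k_4)) all reduce to 0 modulo the current basis, so we have a Gröbner basis.
Inter-reduce: drop elements whose leading term is divisible by another's, tail-reduce, and make monic.
Reduced Gröbner basis: {v - 2w - 1, w^{3} + w^{2}}.

Same reduced basis, so the two generating sets span the same ideal.

Yes, the ideals are equal.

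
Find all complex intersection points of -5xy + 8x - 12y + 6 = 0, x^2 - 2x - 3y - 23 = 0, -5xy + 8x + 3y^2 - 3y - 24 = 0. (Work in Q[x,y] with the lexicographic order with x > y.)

Compute a lex Gröbner basis by Buchberger's algorithm.
f_1 = -5xy + 8x - 12y + 6, LT = xy.
f_2 = x^2 - 2x - 3y - 23, LT = x^2.
f_3 = -5xy + 8x + 3y^2 - 3y - 24, LT = xy.

S(f_1,f_2): lcm = x^2y. S = -8/5x^2 + 22/5xy - 6/5x + 3y^2 + 23y.
  leading term x^2: subtract (-8/5)·f_2 from -8/5x^2 + 22/5xy - 6/5x + 3y^2 + 23y → 22/5xy - 22/5x + 3y^2 + 91/5y - 184/5
  leading term xy: subtract (-22/25)·f_1 from 22/5xy - 22/5x + 3y^2 + 91/5y - 184/5 → 66/25x + 3y^2 + 191/25y - 788/25
  leading term x: no divisor's leading term divides it; move 66/25x to the remainder.
  leading term y^2: no divisor's leading term divides it; move 3y^2 to the remainder.
  leading term y: no divisor's leading term divides it; move 191/25y to the remainder.
  leading term 1: no divisor's leading term divides it; move -788/25 to the remainder.
  remainder 66/25x + 3y^2 + 191/25y - 788/25 ≠ 0; add h_4 = 66/25x + 3y^2 + 191/25y - 788/25 to the basis.

S(f_1,f_3): lcm = xy. S = 3/5y^2 + 9/5y - 6.
  leading term y^2: no divisor's leading term divides it; move 3/5y^2 to the remainder.
  leading term y: no divisor's leading term divides it; move 9/5y to the remainder.
  leading term 1: no divisor's leading term divides it; move -6 to the remainder.
  remainder 3/5y^2 + 9/5y - 6 ≠ 0; add h_5 = 3/5y^2 + 9/5y - 6 to the basis.

S(f_2,f_3): lcm = x^2y. S = 8/5x^2 + 3/5xy^2 - 13/5xy - 24/5x - 3y^2 - 23y.
  leading term x^2: subtract (8/5)·f_2 from 8/5x^2 + 3/5xy^2 - 13/5xy - 24/5x - 3y^2 - 23y → 3/5xy^2 - 13/5xy - 8/5x - 3y^2 - 91/5y + 184/5
  leading term xy^2: subtract (-3/25y)·f_1 from 3/5xy^2 - 13/5xy - 8/5x - 3y^2 - 91/5y + 184/5 → -41/25xy - 8/5x - 111/25y^2 - 437/25y + 184/5
  leading term xy: subtract (41/125)·f_1 from -41/25xy - 8/5x - 111/25y^2 - 437/25y + 184/5 → -528/125x - 111/25y^2 - 1693/125y + 4354/125
  leading term x: subtract (-8/5)·h_4 from -528/125x - 111/25y^2 - 1693/125y + 4354/125 → 9/25y^2 - 33/25y - 78/5
  leading term y^2: subtract (3/5)·h_5 from 9/25y^2 - 33/25y - 78/5 → -12/5y - 12
  leading term y: no divisor's leading term divides it; move -12/5y to the remainder.
  leading term 1: no divisor's leading term divides it; move -12 to the remainder.
  remainder -12/5y - 12 ≠ 0; add h_6 = -12/5y - 12 to the basis.

The other S-polynomials (S(f_1,h_4), S(f_2,h_4), S(f_3,h_4), S(f_1,h_5), S(f_2,h_5), S(f_3,h_5), S(h_4,h_5), S(f_1,h_6), S(f_2,h_6), S(f_3,h_6), S(h_4,h_6), S(h_5,h_6)) all reduce to 0 modulo the current basis, so we have a Gröbner basis.
Inter-reduce: drop elements whose leading term is divisible by another's, tail-reduce, and make monic.
Reduced Gröbner basis: {x + 2, y + 5}.

Since the basis is lex-ordered, y + 5 is univariate in y. Its roots are {-5}. Back-substituting each root into the other basis elements fixes the other coordinates.
  y = -5: the earlier basis element becomes x + 2 = 0, giving x = -2 — point (-2, -5).

{(-2, -5)}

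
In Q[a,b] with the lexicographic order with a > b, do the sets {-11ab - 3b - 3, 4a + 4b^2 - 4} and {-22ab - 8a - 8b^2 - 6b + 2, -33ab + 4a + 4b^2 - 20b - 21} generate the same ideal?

Since reduced Gröbner bases are canonical representatives of ideals under a given ordering, it suffices to compute and compare them.
Buchberger on the first generating set:
f_1 = -11ab - 3b - 3, LT = ab.
f_2 = 4a + 4b^2 - 4, LT = a.

S(f_1,f_2): lcm = ab. S = -b^3 + 14/11b + 3/11.
  leading term b^3: no divisor's leading term divides it; move -b^3 to the remainder.
  leading term b: no divisor's leading term divides it; move 14/11b to the remainder.
  leading term 1: no divisor's leading term divides it; move 3/11 to the remainder.
  remainder -b^3 + 14/11b + 3/11 ≠ 0; add g_3 = -b^3 + 14/11b + 3/11 to the basis.

The other S-polynomials (S(f_1,g_3), S(f_2,g_3)) all reduce to 0 modulo the current basis, so we have a Gröbner basis.
Inter-reduce: drop elements whose leading term is divisible by another's, tail-reduce, and make monic.
Reduced Gröbner basis: {a + b^2 - 1, b^3 - 14/11b - 3/11}.

Buchberger on the second generating set:
h_1 = -22ab - 8a - 8b^2 - 6b + 2, LT = ab.
h_2 = -33ab + 4a + 4b^2 - 20b - 21, LT = ab.

S(h_1,h_2): lcm = ab. S = 16/33a + 16/33b^2 - 1/3b - 8/11.
  leading term a: no divisor's leading term divides it; move 16/33a to the remainder.
  leading term b^2: no divisor's leading term divides it; move 16/33b^2 to the remainder.
  leading term b: no divisor's leading term divides it; move -1/3b to the remainder.
  leading term 1: no divisor's leading term divides it; move -8/11 to the remainder.
  remainder 16/33a + 16/33b^2 - 1/3b - 8/11 ≠ 0; add k_3 = 16/33a + 16/33b^2 - 1/3b - 8/11 to the basis.

S(h_1,k_3): lcm = ab. S = 4/11a - b^3 + 185/176b^2 + 39/22b - 1/11.
  leading term a: subtract (3/4)·k_3 from 4/11a - b^3 + 185/176b^2 + 39/22b - 1/11 → -b^3 + 11/16b^2 + 89/44b + 5/11
  leading term b^3: no divisor's leading term divides it; move -b^3 to the remainder.
  leading term b^2: no divisor's leading term divides it; move 11/16b^2 to the remainder.
  leading term b: no divisor's leading term divides it; move 89/44b to the remainder.
  leading term 1: no divisor's leading term divides it; move 5/11 to the remainder.
  remainder -b^3 + 11/16b^2 + 89/44b + 5/11 ≠ 0; add k_4 = -b^3 + 11/16b^2 + 89/44b + 5/11 to the basis.

The other S-polynomials (S(h_2,k_3), S(h_1,k_4), S(h_2,k_4), S(k_3,k_4)) all reduce to 0 modulo the current basis, so we have a Gröbner basis.
Inter-reduce: drop elements whose leading term is divisible by another's, tail-reduce, and make monic.
Reduced Gröbner basis: {a + b^2 - 11/16b - 3/2, b^3 - 11/16b^2 - 89/44b - 5/11}.

These differ, so the ideals are not equal.

No, the ideals differ.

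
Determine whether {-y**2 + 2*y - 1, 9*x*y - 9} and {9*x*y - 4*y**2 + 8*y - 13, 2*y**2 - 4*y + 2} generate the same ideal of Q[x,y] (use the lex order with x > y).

Yes, the ideals are equal.

Equality of ideals is decidable: compute both reduced Gröbner bases (unique for the ordering) and check whether they agree.
Buchberger on the first generating set:
f_1 = -y**2 + 2*y - 1, LT = y**2.
f_2 = 9*x*y - 9, LT = x*y.

S(f_1,f_2): lcm = x*y**2. S = -2*x*y + x + y.
  leading term x*y: subtract (-2/9)·f_2 from -2*x*y + x + y → x + y - 2
  leading term x: no divisor's leading term divides it; move x to the remainder.
  leading term y: no divisor's leading term divides it; move y to the remainder.
  leading term 1: no divisor's leading term divides it; move -2 to the remainder.
  remainder x + y - 2 ≠ 0; add g_3 = x + y - 2 to the basis.

S(f_1,g_3): leading monomials are coprime, so the S-polynomial reduces to 0 (Buchberger's first criterion).
S(f_2,g_3): lcm = x*y. S = -y**2 + 2*y - 1.
  leading term y**2: subtract (1)·f_1 from -y**2 + 2*y - 1 → 0
  remainder 0.

Every S-polynomial of the final basis reduces to 0, so we have a Gröbner basis.
Inter-reduce: drop elements whose leading term is divisible by another's, tail-reduce, and make monic.
Reduced Gröbner basis: {x + y - 2, y**2 - 2*y + 1}.

Buchberger on the second generating set:
h_1 = 9*x*y - 4*y**2 + 8*y - 13, LT = x*y.
h_2 = 2*y**2 - 4*y + 2, LT = y**2.

S(h_1,h_2): lcm = x*y**2. S = 2*x*y - x - 4/9*y**3 + 8/9*y**2 - 13/9*y.
  leading term x*y: subtract (2/9)·h_1 from 2*x*y - x - 4/9*y**3 + 8/9*y**2 - 13/9*y → -x - 4/9*y**3 + 16/9*y**2 - 29/9*y + 26/9
  leading term x: no divisor's leading term divides it; move -x to the remainder.
  leading term y**3: subtract (-2/9*y)·h_2 from -4/9*y**3 + 16/9*y**2 - 29/9*y + 26/9 → 8/9*y**2 - 25/9*y + 26/9
  leading term y**2: subtract (4/9)·h_2 from 8/9*y**2 - 25/9*y + 26/9 → -y + 2
  leading term y: no divisor's leading term divides it; move -y to the remainder.
  leading term 1: no divisor's leading term divides it; move 2 to the remainder.
  remainder -x - y + 2 ≠ 0; add k_3 = -x - y + 2 to the basis.

S(h_1,k_3): lcm = x*y. S = -13/9*y**2 + 26/9*y - 13/9.
  leading term y**2: subtract (-13/18)·h_2 from -13/9*y**2 + 26/9*y - 13/9 → 0
  remainder 0.

S(h_2,k_3): leading monomials are coprime, so the S-polynomial reduces to 0 (Buchberger's first criterion).
Every S-polynomial of the final basis reduces to 0, so we have a Gröbner basis.
Inter-reduce: drop elements whose leading term is divisible by another's, tail-reduce, and make monic.
Reduced Gröbner basis: {x + y - 2, y**2 - 2*y + 1}.

These coincide, so the ideals are equal.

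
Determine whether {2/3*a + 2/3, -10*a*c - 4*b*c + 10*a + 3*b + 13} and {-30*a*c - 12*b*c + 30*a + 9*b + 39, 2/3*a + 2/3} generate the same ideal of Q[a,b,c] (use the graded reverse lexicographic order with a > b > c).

For a fixed monomial order, each ideal has a unique reduced Gröbner basis; comparing bases decides equality.
Buchberger on the first generating set:
f_1 = 2/3*a + 2/3, LT = a.
f_2 = -10*a*c - 4*b*c + 10*a + 3*b + 13, LT = a*c.

S(f_1,f_2): lcm = a*c. S = -2/5*b*c + a + 3/10*b + c + 13/10.
  leading term b*c: no divisor's leading term divides it; move -2/5*b*c to the remainder.
  leading term a: subtract (3/2)·f_1 from a + 3/10*b + c + 13/10 → 3/10*b + c + 3/10
  leading term b: no divisor's leading term divides it; move 3/10*b to the remainder.
  leading term c: no divisor's leading term divides it; move c to the remainder.
  leading term 1: no divisor's leading term divides it; move 3/10 to the remainder.
  remainder -2/5*b*c + 3/10*b + c + 3/10 ≠ 0; add g_3 = -2/5*b*c + 3/10*b + c + 3/10 to the basis.

The other S-polynomials (S(f_1,g_3), S(f_2,g_3)) all reduce to 0 modulo the current basis, so we have a Gröbner basis.
Inter-reduce: drop elements whose leading term is divisible by another's, tail-reduce, and make monic.
Reduced Gröbner basis: {b*c - 3/4*b - 5/2*c - 3/4, a + 1}.

Buchberger on the second generating set:
h_1 = -30*a*c - 12*b*c + 30*a + 9*b + 39, LT = a*c.
h_2 = 2/3*a + 2/3, LT = a.

S(h_1,h_2): lcm = a*c. S = 2/5*b*c - a - 3/10*b - c - 13/10.
  leading term b*c: no divisor's leading term divides it; move 2/5*b*c to the remainder.
  leading term a: subtract (-3/2)·h_2 from -a - 3/10*b - c - 13/10 → -3/10*b - c - 3/10
  leading term b: no divisor's leading term divides it; move -3/10*b to the remainder.
  leading term c: no divisor's leading term divides it; move -c to the remainder.
  leading term 1: no divisor's leading term divides it; move -3/10 to the remainder.
  remainder 2/5*b*c - 3/10*b - c - 3/10 ≠ 0; add k_3 = 2/5*b*c - 3/10*b - c - 3/10 to the basis.

The other S-polynomials (S(h_1,k_3), S(h_2,k_3)) all reduce to 0 modulo the current basis, so we have a Gröbner basis.
Inter-reduce: drop elements whose leading term is divisible by another's, tail-reduce, and make monic.
Reduced Gröbner basis: {b*c - 3/4*b - 5/2*c - 3/4, a + 1}.

The two bases agree; hence the ideals are identical.
The choice of monomial ordering does not affect the verdict — as long as both bases are computed under the same ordering, their equality decides ideal equality.

Yes, the ideals are equal.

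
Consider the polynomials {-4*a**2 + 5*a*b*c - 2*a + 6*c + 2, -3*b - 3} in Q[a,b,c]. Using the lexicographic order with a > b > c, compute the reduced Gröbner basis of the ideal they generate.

G = {a**2 + 5/4*a*c + 1/2*a - 3/2*c - 1/2, b + 1}

f_1 = -4*a**2 + 5*a*b*c - 2*a + 6*c + 2, LT = a**2.
f_2 = -3*b - 3, LT = b.

The S-polynomials (S(f_1,f_2)) all reduce to 0 modulo the current basis, so we have a Gröbner basis.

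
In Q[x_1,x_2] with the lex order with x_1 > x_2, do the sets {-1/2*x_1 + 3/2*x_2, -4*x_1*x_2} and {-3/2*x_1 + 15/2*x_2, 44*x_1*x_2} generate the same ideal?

Since reduced Gröbner bases are canonical representatives of ideals under a given ordering, it suffices to compute and compare them.
Buchberger on the first generating set:
f_1 = -1/2*x_1 + 3/2*x_2, LT = x_1.
f_2 = -4*x_1*x_2, LT = x_1*x_2.

S(f_1,f_2): lcm = x_1*x_2. S = -3*x_2**2.
  leading term x_2**2: no divisor's leading term divides it; move -3*x_2**2 to the remainder.
  remainder -3*x_2**2 ≠ 0; add g_3 = -3*x_2**2 to the basis.

S(f_1,g_3): leading monomials are coprime, so the S-polynomial reduces to 0 (Buchberger's first criterion).
S(f_2,g_3): lcm = x_1*x_2**2. S = 0.
  remainder 0.

Every S-polynomial of the final basis reduces to 0, so we have a Gröbner basis.
Inter-reduce: drop elements whose leading term is divisible by another's, tail-reduce, and make monic.
Reduced Gröbner basis: {x_1 - 3*x_2, x_2**2}.

Buchberger on the second generating set:
h_1 = -3/2*x_1 + 15/2*x_2, LT = x_1.
h_2 = 44*x_1*x_2, LT = x_1*x_2.

S(h_1,h_2): lcm = x_1*x_2. S = -5*x_2**2.
  leading term x_2**2: no divisor's leading term divides it; move -5*x_2**2 to the remainder.
  remainder -5*x_2**2 ≠ 0; add k_3 = -5*x_2**2 to the basis.

S(h_1,k_3): leading monomials are coprime, so the S-polynomial reduces to 0 (Buchberger's first criterion).
S(h_2,k_3): lcm = x_1*x_2**2. S = 0.
  remainder 0.

Every S-polynomial of the final basis reduces to 0, so we have a Gröbner basis.
Inter-reduce: drop elements whose leading term is divisible by another's, tail-reduce, and make monic.
Reduced Gröbner basis: {x_1 - 5*x_2, x_2**2}.

These differ, so the ideals are not equal.
The same test decides containment: I ⊆ J iff every generator of I reduces to 0 modulo a Gröbner basis of J.

No, the ideals differ.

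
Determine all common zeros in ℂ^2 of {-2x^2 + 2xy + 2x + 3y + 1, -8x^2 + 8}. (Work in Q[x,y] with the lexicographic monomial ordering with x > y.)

{(1, -1/5), (-1, 3)}

Compute a lex Gröbner basis by Buchberger's algorithm.
f_1 = -2x^2 + 2xy + 2x + 3y + 1, LT = x^2.
f_2 = -8x^2 + 8, LT = x^2.

S(f_1,f_2): lcm = x^2. S = -xy - x - 3/2y + 1/2.
  reduce S modulo (f_1, f_2):
  remainder -xy - x - 3/2y + 1/2 ≠ 0; add h_3 = -xy - x - 3/2y + 1/2 to the basis.

S(f_1,h_3): lcm = x^2y. S = -x^2 - xy^2 - 5/2xy + 1/2x - 3/2y^2 - 1/2y.
  reduce S modulo (f_1, f_2, h_3):
  remainder 2x + 5/4y - 7/4 ≠ 0; add h_4 = 2x + 5/4y - 7/4 to the basis.

S(h_3,h_4): lcm = xy. S = x - 5/8y^2 + 19/8y - 1/2.
  reduce S modulo (f_1, f_2, h_3, h_4):
  remainder -5/8y^2 + 7/4y + 3/8 ≠ 0; add h_5 = -5/8y^2 + 7/4y + 3/8 to the basis.

The other S-polynomials (S(f_2,h_3), S(f_1,h_4), S(f_2,h_4), S(f_1,h_5), S(f_2,h_5), S(h_3,h_5), S(h_4,h_5)) all reduce to 0 modulo the current basis, so we have a Gröbner basis.
Inter-reduce: drop elements whose leading term is divisible by another's, tail-reduce, and make monic.
Reduced Gröbner basis: {x + 5/8y - 7/8, y^2 - 14/5y - 3/5}.

A lex Gröbner basis eliminates variables successively. Here y^2 - 14/5y - 3/5 depends only on y, with roots {-1/5, 3}; lifting each root through the earlier basis elements recovers the full solutions.
  y = -1/5: the earlier basis element becomes x - 1 = 0, giving x = 1 — point (1, -1/5).
  y = 3: the earlier basis element becomes x + 1 = 0, giving x = -1 — point (-1, 3).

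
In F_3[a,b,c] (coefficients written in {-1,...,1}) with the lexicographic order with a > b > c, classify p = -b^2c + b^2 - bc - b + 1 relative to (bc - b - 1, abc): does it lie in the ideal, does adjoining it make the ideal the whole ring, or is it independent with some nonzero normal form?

-b^2c + b^2 - bc - b + 1 lies in I (it reduces to 0).

First compute the reduced Gröbner basis of I by Buchberger's algorithm.
f_1 = bc - b - 1, LT = bc.
f_2 = abc, LT = abc.

S(f_1,f_2): lcm = abc. S = -ab - a.
  leading term ab: no divisor's leading term divides it; move -ab to the remainder.
  leading term a: no divisor's leading term divides it; move -a to the remainder.
  remainder -ab - a ≠ 0; add h_3 = -ab - a to the basis.

S(f_1,h_3): lcm = abc. S = -ab - ac - a.
  leading term ab: subtract (1)·h_3 from -ab - ac - a → -ac
  leading term ac: no divisor's leading term divides it; move -ac to the remainder.
  remainder -ac ≠ 0; add h_4 = -ac to the basis.

The other S-polynomials (S(f_2,h_3), S(f_1,h_4), S(f_2,h_4), S(h_3,h_4)) all reduce to 0 modulo the current basis, so we have a Gröbner basis.
Inter-reduce: drop elements whose leading term is divisible by another's, tail-reduce, and make monic.
Reduced Gröbner basis: {ab + a, ac, bc - b - 1}.
Label its elements g_1 = ab + a, g_2 = ac, g_3 = bc - b - 1.

Reduce p = -b^2c + b^2 - bc - b + 1 modulo G:
  leading term b^2c: subtract (-b)·g_3 from -b^2c + b^2 - bc - b + 1 → -bc + b + 1
  leading term bc: subtract (-1)·g_3 from -bc + b + 1 → 0
  normal form = 0.
Since the normal form is 0, p ∈ I.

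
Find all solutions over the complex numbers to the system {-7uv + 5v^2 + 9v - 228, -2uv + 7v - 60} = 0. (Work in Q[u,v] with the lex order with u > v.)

{(221/6, -9/10), (-4, 4)}

Compute a lex Gröbner basis by Buchberger's algorithm.
f_1 = -7uv + 5v^2 + 9v - 228, LT = uv.
f_2 = -2uv + 7v - 60, LT = uv.

S(f_1,f_2): lcm = uv. S = -5/7v^2 + 31/14v + 18/7.
  leading term v^2: no divisor's leading term divides it; move -5/7v^2 to the remainder.
  leading term v: no divisor's leading term divides it; move 31/14v to the remainder.
  leading term 1: no divisor's leading term divides it; move 18/7 to the remainder.
  remainder -5/7v^2 + 31/14v + 18/7 ≠ 0; add h_3 = -5/7v^2 + 31/14v + 18/7 to the basis.

S(f_1,h_3): lcm = uv^2. S = 31/10uv + 18/5u - 5/7v^3 - 9/7v^2 + 228/7v.
  leading term uv: subtract (-31/70)·f_1 from 31/10uv + 18/5u - 5/7v^3 - 9/7v^2 + 228/7v → 18/5u - 5/7v^3 + 13/14v^2 + 2559/70v - 3534/35
  leading term u: no divisor's leading term divides it; move 18/5u to the remainder.
  leading term v^3: subtract (v)·h_3 from -5/7v^3 + 13/14v^2 + 2559/70v - 3534/35 → -9/7v^2 + 2379/70v - 3534/35
  leading term v^2: subtract (9/5)·h_3 from -9/7v^2 + 2379/70v - 3534/35 → 30v - 528/5
  leading term v: no divisor's leading term divides it; move 30v to the remainder.
  leading term 1: no divisor's leading term divides it; move -528/5 to the remainder.
  remainder 18/5u + 30v - 528/5 ≠ 0; add h_4 = 18/5u + 30v - 528/5 to the basis.

S(f_2,h_3): lcm = uv^2. S = 31/10uv + 18/5u - 7/2v^2 + 30v.
  leading term uv: subtract (-31/70)·f_1 from 31/10uv + 18/5u - 7/2v^2 + 30v → 18/5u - 9/7v^2 + 2379/70v - 3534/35
  leading term u: subtract (1)·h_4 from 18/5u - 9/7v^2 + 2379/70v - 3534/35 → -9/7v^2 + 279/70v + 162/35
  leading term v^2: subtract (9/5)·h_3 from -9/7v^2 + 279/70v + 162/35 → 0
  remainder 0.

S(f_1,h_4): lcm = uv. S = -190/21v^2 + 589/21v + 228/7.
  leading term v^2: subtract (38/3)·h_3 from -190/21v^2 + 589/21v + 228/7 → 0
  remainder 0.

S(f_2,h_4): lcm = uv. S = -25/3v^2 + 155/6v + 30.
  leading term v^2: subtract (35/3)·h_3 from -25/3v^2 + 155/6v + 30 → 0
  remainder 0.

S(h_3,h_4): leading monomials are coprime, so the S-polynomial reduces to 0 (Buchberger's first criterion).
Every S-polynomial of the final basis reduces to 0, so we have a Gröbner basis.
Inter-reduce: drop elements whose leading term is divisible by another's, tail-reduce, and make monic.
Reduced Gröbner basis: {u + 25/3v - 88/3, v^2 - 31/10v - 18/5}.

A lex Gröbner basis eliminates variables successively. Here v^2 - 31/10v - 18/5 depends only on v, with roots {-9/10, 4}; lifting each root through the earlier basis elements recovers the full solutions.
  v = -9/10: the earlier basis element becomes u - 221/6 = 0, giving u = 221/6 — point (221/6, -9/10).
  v = 4: the earlier basis element becomes u + 4 = 0, giving u = -4 — point (-4, 4).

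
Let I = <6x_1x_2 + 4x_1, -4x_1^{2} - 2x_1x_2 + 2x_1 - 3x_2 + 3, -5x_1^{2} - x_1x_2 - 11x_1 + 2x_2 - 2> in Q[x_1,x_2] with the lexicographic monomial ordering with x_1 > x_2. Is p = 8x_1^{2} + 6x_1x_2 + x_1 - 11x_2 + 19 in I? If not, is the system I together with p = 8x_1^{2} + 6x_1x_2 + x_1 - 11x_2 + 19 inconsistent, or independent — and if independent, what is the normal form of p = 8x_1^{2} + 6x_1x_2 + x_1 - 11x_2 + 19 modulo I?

First compute the reduced Gröbner basis of I by Buchberger's algorithm.
f_1 = 6x_1x_2 + 4x_1, LT = x_1x_2.
f_2 = -4x_1^{2} - 2x_1x_2 + 2x_1 - 3x_2 + 3, LT = x_1^{2}.
f_3 = -5x_1^{2} - x_1x_2 - 11x_1 + 2x_2 - 2, LT = x_1^{2}.

S(f_1,f_2): lcm = x_1^{2}x_2. S = \tfrac{2}{3}x_1^{2} - \tfrac{1}{2}x_1x_2^{2} + \tfrac{1}{2}x_1x_2 - \tfrac{3}{4}x_2^{2} + \tfrac{3}{4}x_2.
  leading term x_1^{2}: subtract (-\tfrac{1}{6})·f_2 from \tfrac{2}{3}x_1^{2} - \tfrac{1}{2}x_1x_2^{2} + \tfrac{1}{2}x_1x_2 - \tfrac{3}{4}x_2^{2} + \tfrac{3}{4}x_2 → -\tfrac{1}{2}x_1x_2^{2} + \tfrac{1}{6}x_1x_2 + \tfrac{1}{3}x_1 - \tfrac{3}{4}x_2^{2} + \tfrac{1}{4}x_2 + \tfrac{1}{2}
  leading term x_1x_2^{2}: subtract (-\tfrac{1}{12}x_2)·f_1 from -\tfrac{1}{2}x_1x_2^{2} + \tfrac{1}{6}x_1x_2 + \tfrac{1}{3}x_1 - \tfrac{3}{4}x_2^{2} + \tfrac{1}{4}x_2 + \tfrac{1}{2} → \tfrac{1}{2}x_1x_2 + \tfrac{1}{3}x_1 - \tfrac{3}{4}x_2^{2} + \tfrac{1}{4}x_2 + \tfrac{1}{2}
  leading term x_1x_2: subtract (\tfrac{1}{12})·f_1 from \tfrac{1}{2}x_1x_2 + \tfrac{1}{3}x_1 - \tfrac{3}{4}x_2^{2} + \tfrac{1}{4}x_2 + \tfrac{1}{2} → -\tfrac{3}{4}x_2^{2} + \tfrac{1}{4}x_2 + \tfrac{1}{2}
  leading term x_2^{2}: no divisor's leading term divides it; move -\tfrac{3}{4}x_2^{2} to the remainder.
  leading term x_2: no divisor's leading term divides it; move \tfrac{1}{4}x_2 to the remainder.
  leading term 1: no divisor's leading term divides it; move \tfrac{1}{2} to the remainder.
  remainder -\tfrac{3}{4}x_2^{2} + \tfrac{1}{4}x_2 + \tfrac{1}{2} ≠ 0; add h_4 = -\tfrac{3}{4}x_2^{2} + \tfrac{1}{4}x_2 + \tfrac{1}{2} to the basis.

S(f_1,f_3): lcm = x_1^{2}x_2. S = \tfrac{2}{3}x_1^{2} - \tfrac{1}{5}x_1x_2^{2} - \tfrac{11}{5}x_1x_2 + \tfrac{2}{5}x_2^{2} - \tfrac{2}{5}x_2.
  leading term x_1^{2}: subtract (-\tfrac{1}{6})·f_2 from \tfrac{2}{3}x_1^{2} - \tfrac{1}{5}x_1x_2^{2} - \tfrac{11}{5}x_1x_2 + \tfrac{2}{5}x_2^{2} - \tfrac{2}{5}x_2 → -\tfrac{1}{5}x_1x_2^{2} - \tfrac{38}{15}x_1x_2 + \tfrac{1}{3}x_1 + \tfrac{2}{5}x_2^{2} - \tfrac{9}{10}x_2 + \tfrac{1}{2}
  leading term x_1x_2^{2}: subtract (-\tfrac{1}{30}x_2)·f_1 from -\tfrac{1}{5}x_1x_2^{2} - \tfrac{38}{15}x_1x_2 + \tfrac{1}{3}x_1 + \tfrac{2}{5}x_2^{2} - \tfrac{9}{10}x_2 + \tfrac{1}{2} → -\tfrac{12}{5}x_1x_2 + \tfrac{1}{3}x_1 + \tfrac{2}{5}x_2^{2} - \tfrac{9}{10}x_2 + \tfrac{1}{2}
  leading term x_1x_2: subtract (-\tfrac{2}{5})·f_1 from -\tfrac{12}{5}x_1x_2 + \tfrac{1}{3}x_1 + \tfrac{2}{5}x_2^{2} - \tfrac{9}{10}x_2 + \tfrac{1}{2} → \tfrac{29}{15}x_1 + \tfrac{2}{5}x_2^{2} - \tfrac{9}{10}x_2 + \tfrac{1}{2}
  leading term x_1: no divisor's leading term divides it; move \tfrac{29}{15}x_1 to the remainder.
  leading term x_2^{2}: subtract (-\tfrac{8}{15})·h_4 from \tfrac{2}{5}x_2^{2} - \tfrac{9}{10}x_2 + \tfrac{1}{2} → -\tfrac{23}{30}x_2 + \tfrac{23}{30}
  leading term x_2: no divisor's leading term divides it; move -\tfrac{23}{30}x_2 to the remainder.
  leading term 1: no divisor's leading term divides it; move \tfrac{23}{30} to the remainder.
  remainder \tfrac{29}{15}x_1 - \tfrac{23}{30}x_2 + \tfrac{23}{30} ≠ 0; add h_5 = \tfrac{29}{15}x_1 - \tfrac{23}{30}x_2 + \tfrac{23}{30} to the basis.

S(f_2,h_5): lcm = x_1^{2}. S = \tfrac{26}{29}x_1x_2 - \tfrac{26}{29}x_1 + \tfrac{3}{4}x_2 - \tfrac{3}{4}.
  leading term x_1x_2: subtract (\tfrac{13}{87})·f_1 from \tfrac{26}{29}x_1x_2 - \tfrac{26}{29}x_1 + \tfrac{3}{4}x_2 - \tfrac{3}{4} → -\tfrac{130}{87}x_1 + \tfrac{3}{4}x_2 - \tfrac{3}{4}
  leading term x_1: subtract (-\tfrac{650}{841})·h_5 from -\tfrac{130}{87}x_1 + \tfrac{3}{4}x_2 - \tfrac{3}{4} → \tfrac{1589}{10092}x_2 - \tfrac{1589}{10092}
  leading term x_2: no divisor's leading term divides it; move \tfrac{1589}{10092}x_2 to the remainder.
  leading term 1: no divisor's leading term divides it; move -\tfrac{1589}{10092} to the remainder.
  remainder \tfrac{1589}{10092}x_2 - \tfrac{1589}{10092} ≠ 0; add h_6 = \tfrac{1589}{10092}x_2 - \tfrac{1589}{10092} to the basis.

The other S-polynomials (S(f_2,f_3), S(f_1,h_4), S(f_2,h_4), S(f_3,h_4), S(f_1,h_5), S(f_3,h_5), S(h_4,h_5), S(f_1,h_6), S(f_2,h_6), S(f_3,h_6), S(h_4,h_6), S(h_5,h_6)) all reduce to 0 modulo the current basis, so we have a Gröbner basis.
Inter-reduce: drop elements whose leading term is divisible by another's, tail-reduce, and make monic.
Reduced Gröbner basis: {x_1, x_2 - 1}.
Label its elements g_1 = x_1, g_2 = x_2 - 1.

Reduce p = 8x_1^{2} + 6x_1x_2 + x_1 - 11x_2 + 19 modulo G:
  leading term x_1^{2}: subtract (8x_1)·g_1 from 8x_1^{2} + 6x_1x_2 + x_1 - 11x_2 + 19 → 6x_1x_2 + x_1 - 11x_2 + 19
  leading term x_1x_2: subtract (6x_2)·g_1 from 6x_1x_2 + x_1 - 11x_2 + 19 → x_1 - 11x_2 + 19
  leading term x_1: subtract (1)·g_1 from x_1 - 11x_2 + 19 → -11x_2 + 19
  leading term x_2: subtract (-11)·g_2 from -11x_2 + 19 → 8
  leading term 1: no divisor's leading term divides it; move 8 to the remainder.
  normal form = 8.
The normal form is nonzero, so p ∉ I. Since p minus its normal form lies in I, I + (p) = I + (r) where r = 8; decide whether this ideal is the whole ring.
Here r = 8 is a nonzero constant, hence a unit: 1 ∈ I + (p), the Gröbner basis of I + (p) is {1}, and the enlarged system has no common solution — adjoining p is inconsistent.

Adjoining 8x_1^{2} + 6x_1x_2 + x_1 - 11x_2 + 19 makes the ideal the whole ring: the system is inconsistent.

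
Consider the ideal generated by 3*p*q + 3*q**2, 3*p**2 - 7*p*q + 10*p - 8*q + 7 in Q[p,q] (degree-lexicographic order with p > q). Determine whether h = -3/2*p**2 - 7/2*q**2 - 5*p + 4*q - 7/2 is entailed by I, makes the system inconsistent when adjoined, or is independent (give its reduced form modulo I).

First compute the reduced Gröbner basis of I by Buchberger's algorithm.
f_1 = 3*p*q + 3*q**2, LT = p*q.
f_2 = 3*p**2 - 7*p*q + 10*p - 8*q + 7, LT = p**2.

S(f_1,f_2): lcm = p**2*q. S = 10/3*p*q**2 - 10/3*p*q + 8/3*q**2 - 7/3*q.
  leading term p*q**2: subtract (10/9*q)·f_1 from 10/3*p*q**2 - 10/3*p*q + 8/3*q**2 - 7/3*q → -10/3*q**3 - 10/3*p*q + 8/3*q**2 - 7/3*q
  leading term q**3: no divisor's leading term divides it; move -10/3*q**3 to the remainder.
  leading term p*q: subtract (-10/9)·f_1 from -10/3*p*q + 8/3*q**2 - 7/3*q → 6*q**2 - 7/3*q
  leading term q**2: no divisor's leading term divides it; move 6*q**2 to the remainder.
  leading term q: no divisor's leading term divides it; move -7/3*q to the remainder.
  remainder -10/3*q**3 + 6*q**2 - 7/3*q ≠ 0; add k_3 = -10/3*q**3 + 6*q**2 - 7/3*q to the basis.

The other S-polynomials (S(f_1,k_3), S(f_2,k_3)) all reduce to 0 modulo the current basis, so we have a Gröbner basis.
Inter-reduce: drop elements whose leading term is divisible by another's, tail-reduce, and make monic.
Reduced Gröbner basis: {q**3 - 9/5*q**2 + 7/10*q, p**2 + 7/3*q**2 + 10/3*p - 8/3*q + 7/3, p*q + q**2}.
Label its elements g_1 = q**3 - 9/5*q**2 + 7/10*q, g_2 = p**2 + 7/3*q**2 + 10/3*p - 8/3*q + 7/3, g_3 = p*q + q**2.

Reduce h = -3/2*p**2 - 7/2*q**2 - 5*p + 4*q - 7/2 modulo G:
  leading term p**2: subtract (-3/2)·g_2 from -3/2*p**2 - 7/2*q**2 - 5*p + 4*q - 7/2 → 0
  normal form = 0.
Since the normal form is 0, h ∈ I.

-3/2*p**2 - 7/2*q**2 - 5*p + 4*q - 7/2 lies in I (it reduces to 0).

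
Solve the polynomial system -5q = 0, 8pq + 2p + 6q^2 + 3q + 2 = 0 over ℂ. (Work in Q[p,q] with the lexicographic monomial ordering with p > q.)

Compute a lex Gröbner basis by Buchberger's algorithm.
f_1 = -5q, LT = q.
f_2 = 8pq + 2p + 6q^2 + 3q + 2, LT = pq.

S(f_1,f_2): lcm = pq. S = -1/4p - 3/4q^2 - 3/8q - 1/4.
  leading term p: no divisor's leading term divides it; move -1/4p to the remainder.
  leading term q^2: subtract (3/20q)·f_1 from -3/4q^2 - 3/8q - 1/4 → -3/8q - 1/4
  leading term q: subtract (3/40)·f_1 from -3/8q - 1/4 → -1/4
  leading term 1: no divisor's leading term divides it; move -1/4 to the remainder.
  remainder -1/4p - 1/4 ≠ 0; add h_3 = -1/4p - 1/4 to the basis.

The other S-polynomials (S(f_1,h_3), S(f_2,h_3)) all reduce to 0 modulo the current basis, so we have a Gröbner basis.
Inter-reduce: drop elements whose leading term is divisible by another's, tail-reduce, and make monic.
Reduced Gröbner basis: {p + 1, q}.

The lex basis is triangular: the last element involves only q. Solving q = 0 gives q ∈ {0}; substituting each value into the earlier elements determines the remaining variables.
  q = 0: the earlier basis element becomes p + 1 = 0, giving p = -1 — point (-1, 0).

{(-1, 0)}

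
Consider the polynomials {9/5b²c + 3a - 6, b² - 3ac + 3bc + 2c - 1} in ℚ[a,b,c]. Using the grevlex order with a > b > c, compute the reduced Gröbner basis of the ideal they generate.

The reduced Gröbner basis is the canonical form of the ideal for this ordering.

f_1 = 9/5b²c + 3a - 6, LT = b²c.
f_2 = b² - 3ac + 3bc + 2c - 1, LT = b².

S(f_1,f_2): lcm = b²c. S = 3ac² - 3bc² - 2c² + 5/3a + c - 10/3.
  leading term ac²: no divisor's leading term divides it; move 3ac² to the remainder.
  leading term bc²: no divisor's leading term divides it; move -3bc² to the remainder.
  leading term c²: no divisor's leading term divides it; move -2c² to the remainder.
  leading term a: no divisor's leading term divides it; move 5/3a to the remainder.
  leading term c: no divisor's leading term divides it; move c to the remainder.
  leading term 1: no divisor's leading term divides it; move -10/3 to the remainder.
  remainder 3ac² - 3bc² - 2c² + 5/3a + c - 10/3 ≠ 0; add g_3 = 3ac² - 3bc² - 2c² + 5/3a + c - 10/3 to the basis.

The other S-polynomials (S(f_1,g_3), S(f_2,g_3)) all reduce to 0 modulo the current basis, so we have a Gröbner basis.
Inter-reduce: drop elements whose leading term is divisible by another's, tail-reduce, and make monic.

G = {ac² - bc² - ⅔c² + 5/9a + ⅓c - 10/9, b² - 3ac + 3bc + 2c - 1}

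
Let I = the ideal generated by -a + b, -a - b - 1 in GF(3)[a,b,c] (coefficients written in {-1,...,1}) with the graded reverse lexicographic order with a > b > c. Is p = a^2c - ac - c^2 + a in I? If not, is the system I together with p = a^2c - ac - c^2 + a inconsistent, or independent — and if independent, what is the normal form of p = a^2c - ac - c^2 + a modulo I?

First compute the reduced Gröbner basis of I by Buchberger's algorithm.
f_1 = -a + b, LT = a.
f_2 = -a - b - 1, LT = a.

S(f_1,f_2): lcm = a. S = b - 1.
  leading term b: no divisor's leading term divides it; move b to the remainder.
  leading term 1: no divisor's leading term divides it; move -1 to the remainder.
  remainder b - 1 ≠ 0; add h_3 = b - 1 to the basis.

The other S-polynomials (S(f_1,h_3), S(f_2,h_3)) all reduce to 0 modulo the current basis, so we have a Gröbner basis.
Inter-reduce: drop elements whose leading term is divisible by another's, tail-reduce, and make monic.
Reduced Gröbner basis: {a - 1, b - 1}.
Label its elements g_1 = a - 1, g_2 = b - 1.

Reduce p = a^2c - ac - c^2 + a modulo G:
  leading term a^2c: subtract (ac)·g_1 from a^2c - ac - c^2 + a → -c^2 + a
  leading term c^2: no divisor's leading term divides it; move -c^2 to the remainder.
  leading term a: subtract (1)·g_1 from a → 1
  leading term 1: no divisor's leading term divides it; move 1 to the remainder.
  normal form = -c^2 + 1.
The normal form is nonzero, so p ∉ I. Since p minus its normal form lies in I, I + (p) = I + (r) where r = -c^2 + 1; decide whether this ideal is the whole ring.
Run Buchberger on G together with r (pairs among the g_i already reduce to 0 since G is a Gröbner basis):
g_1 = a - 1, LT = a.
g_2 = b - 1, LT = b.
r = -c^2 + 1, LT = c^2.

The S-polynomials (S(g_1,g_2), S(g_1,r), S(g_2,r)) all reduce to 0 modulo the current basis, so we have a Gröbner basis.
Inter-reduce: drop elements whose leading term is divisible by another's, tail-reduce, and make monic.
Reduced Gröbner basis: {c^2 - 1, a - 1, b - 1}.
The reduced Gröbner basis of I + (p) is {c^2 - 1, a - 1, b - 1} ≠ {1}, a proper ideal, so the enlarged system stays consistent: p is independent of I, with normal form -c^2 + 1.

a^2c - ac - c^2 + a is independent of I; its normal form modulo I is -c^2 + 1.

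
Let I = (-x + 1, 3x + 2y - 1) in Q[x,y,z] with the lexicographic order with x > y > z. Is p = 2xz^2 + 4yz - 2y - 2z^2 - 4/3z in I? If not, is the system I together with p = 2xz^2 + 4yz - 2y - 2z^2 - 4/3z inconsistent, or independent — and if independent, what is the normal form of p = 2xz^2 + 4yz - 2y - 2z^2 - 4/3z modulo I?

First compute the reduced Gröbner basis of I by Buchberger's algorithm.
f_1 = -x + 1, LT = x.
f_2 = 3x + 2y - 1, LT = x.

S(f_1,f_2): lcm = x. S = -2/3y - 2/3.
  leading term y: no divisor's leading term divides it; move -2/3y to the remainder.
  leading term 1: no divisor's leading term divides it; move -2/3 to the remainder.
  remainder -2/3y - 2/3 ≠ 0; add h_3 = -2/3y - 2/3 to the basis.

S(f_1,h_3): leading monomials are coprime, so the S-polynomial reduces to 0 (Buchberger's first criterion).
S(f_2,h_3): leading monomials are coprime, so the S-polynomial reduces to 0 (Buchberger's first criterion).
Every S-polynomial of the final basis reduces to 0, so we have a Gröbner basis.
Inter-reduce: drop elements whose leading term is divisible by another's, tail-reduce, and make monic.
Reduced Gröbner basis: {x - 1, y + 1}.
Label its elements g_1 = x - 1, g_2 = y + 1.

Reduce p = 2xz^2 + 4yz - 2y - 2z^2 - 4/3z modulo G:
  leading term xz^2: subtract (2z^2)·g_1 from 2xz^2 + 4yz - 2y - 2z^2 - 4/3z → 4yz - 2y - 4/3z
  leading term yz: subtract (4z)·g_2 from 4yz - 2y - 4/3z → -2y - 16/3z
  leading term y: subtract (-2)·g_2 from -2y - 16/3z → -16/3z + 2
  leading term z: no divisor's leading term divides it; move -16/3z to the remainder.
  leading term 1: no divisor's leading term divides it; move 2 to the remainder.
  normal form = -16/3z + 2.
The normal form is nonzero, so p ∉ I. Since p minus its normal form lies in I, I + (p) = I + (r) where r = -16/3z + 2; decide whether this ideal is the whole ring.
Run Buchberger on G together with r (pairs among the g_i already reduce to 0 since G is a Gröbner basis):
g_1 = x - 1, LT = x.
g_2 = y + 1, LT = y.
r = -16/3z + 2, LT = z.

S(g_1,g_2): leading monomials are coprime, so the S-polynomial reduces to 0 (Buchberger's first criterion).
S(g_1,r): leading monomials are coprime, so the S-polynomial reduces to 0 (Buchberger's first criterion).
S(g_2,r): leading monomials are coprime, so the S-polynomial reduces to 0 (Buchberger's first criterion).
Every S-polynomial of the final basis reduces to 0, so we have a Gröbner basis.
Inter-reduce: drop elements whose leading term is divisible by another's, tail-reduce, and make monic.
Reduced Gröbner basis: {x - 1, y + 1, z - 3/8}.
The reduced Gröbner basis of I + (p) is {x - 1, y + 1, z - 3/8} ≠ {1}, a proper ideal, so the enlarged system stays consistent: p is independent of I, with normal form -16/3z + 2.

2xz^2 + 4yz - 2y - 2z^2 - 4/3z is independent of I; its normal form modulo I is -16/3z + 2.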